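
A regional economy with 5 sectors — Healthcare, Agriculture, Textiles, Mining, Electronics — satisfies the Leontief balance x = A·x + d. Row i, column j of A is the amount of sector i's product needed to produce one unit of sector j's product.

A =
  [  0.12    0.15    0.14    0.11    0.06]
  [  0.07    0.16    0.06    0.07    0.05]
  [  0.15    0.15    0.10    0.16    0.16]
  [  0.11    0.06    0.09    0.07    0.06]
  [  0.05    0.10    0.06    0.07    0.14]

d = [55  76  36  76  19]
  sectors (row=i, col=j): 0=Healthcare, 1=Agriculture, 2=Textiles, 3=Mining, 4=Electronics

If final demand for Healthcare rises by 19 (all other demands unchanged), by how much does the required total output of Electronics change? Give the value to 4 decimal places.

2.3729

Form M = I − A:
  [  0.88   -0.15   -0.14   -0.11   -0.06]
  [ -0.07    0.84   -0.06   -0.07   -0.05]
  [ -0.15   -0.15    0.90   -0.16   -0.16]
  [ -0.11   -0.06   -0.09    0.93   -0.06]
  [ -0.05   -0.10   -0.06   -0.07    0.86]
Leontief inverse L = M⁻¹:
  [  1.2397    0.3011    0.2464    0.2241    0.1655]
  [  0.1473    1.2642    0.1294    0.1437    0.1179]
  [  0.2875    0.3252    1.2258    0.2910    0.2873]
  [  0.1920    0.1616    0.1644    1.1485    0.1335]
  [  0.1249    0.2003    0.1283    0.1435    1.2170]
Total output x = L · d:
  x_0 = 1.2397·55 + 0.3011·76 + 0.2464·36 + 0.2241·76 + 0.1655·19 = 120.1145
  x_1 = 0.1473·55 + 1.2642·76 + 0.1294·36 + 0.1437·76 + 0.1179·19 = 121.9996
  x_2 = 0.2875·55 + 0.3252·76 + 1.2258·36 + 0.2910·76 + 0.2873·19 = 112.2320
  x_3 = 0.1920·55 + 0.1616·76 + 0.1644·36 + 1.1485·76 + 0.1335·19 = 118.5786
  x_4 = 0.1249·55 + 0.2003·76 + 0.1283·36 + 0.1435·76 + 1.2170·19 = 60.7443
Δx_4 = L[4,0] · Δd_0 = 0.1249 · 19 = 2.3729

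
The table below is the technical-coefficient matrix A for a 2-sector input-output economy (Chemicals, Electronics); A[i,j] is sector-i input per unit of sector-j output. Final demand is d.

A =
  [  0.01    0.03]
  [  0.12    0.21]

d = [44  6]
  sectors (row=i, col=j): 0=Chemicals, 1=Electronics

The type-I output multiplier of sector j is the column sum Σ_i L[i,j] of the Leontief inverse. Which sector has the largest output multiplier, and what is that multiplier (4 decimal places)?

Electronics (1.3102)

Form M = I − A:
  [  0.99   -0.03]
  [ -0.12    0.79]
Leontief inverse L = M⁻¹:
  [  1.0148    0.0385]
  [  0.1541    1.2717]
Total output x = L · d:
  x_0 = 1.0148·44 + 0.0385·6 = 44.8812
  x_1 = 0.1541·44 + 1.2717·6 = 14.4123
Output multipliers (column sums of L):
  Chemicals: 1.1689
  Electronics: 1.3102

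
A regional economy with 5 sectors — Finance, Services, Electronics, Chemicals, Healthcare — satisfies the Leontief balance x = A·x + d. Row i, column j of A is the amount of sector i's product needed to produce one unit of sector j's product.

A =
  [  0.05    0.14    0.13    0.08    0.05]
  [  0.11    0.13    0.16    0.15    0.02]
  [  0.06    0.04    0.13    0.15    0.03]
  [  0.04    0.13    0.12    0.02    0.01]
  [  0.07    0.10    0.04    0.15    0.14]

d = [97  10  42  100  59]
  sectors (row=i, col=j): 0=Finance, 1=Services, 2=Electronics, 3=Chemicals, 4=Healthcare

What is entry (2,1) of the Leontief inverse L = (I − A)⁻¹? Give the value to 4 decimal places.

L[2,1] = 0.1117

Form M = I − A:
  [  0.95   -0.14   -0.13   -0.08   -0.05]
  [ -0.11    0.87   -0.16   -0.15   -0.02]
  [ -0.06   -0.04    0.87   -0.15   -0.03]
  [ -0.04   -0.13   -0.12    0.98   -0.01]
  [ -0.07   -0.10   -0.04   -0.15    0.86]
Leontief inverse L = M⁻¹:
  [  1.1065    0.2238    0.2340    0.1726    0.0797]
  [  0.1761    1.2354    0.2912    0.2560    0.0521]
  [  0.1031    0.1117    1.2182    0.2202    0.0536]
  [  0.0825    0.1887    0.1988    1.0909    0.0288]
  [  0.1297    0.2000    0.1442    0.2443    1.1829]
Total output x = L · d:
  x_0 = 1.1065·97 + 0.2238·10 + 0.2340·42 + 0.1726·100 + 0.0797·59 = 141.3499
  x_1 = 0.1761·97 + 1.2354·10 + 0.2912·42 + 0.2560·100 + 0.0521·59 = 70.3372
  x_2 = 0.1031·97 + 0.1117·10 + 1.2182·42 + 0.2202·100 + 0.0536·59 = 87.4640
  x_3 = 0.0825·97 + 0.1887·10 + 0.1988·42 + 1.0909·100 + 0.0288·59 = 129.0226
  x_4 = 0.1297·97 + 0.2000·10 + 0.1442·42 + 0.2443·100 + 1.1829·59 = 114.8606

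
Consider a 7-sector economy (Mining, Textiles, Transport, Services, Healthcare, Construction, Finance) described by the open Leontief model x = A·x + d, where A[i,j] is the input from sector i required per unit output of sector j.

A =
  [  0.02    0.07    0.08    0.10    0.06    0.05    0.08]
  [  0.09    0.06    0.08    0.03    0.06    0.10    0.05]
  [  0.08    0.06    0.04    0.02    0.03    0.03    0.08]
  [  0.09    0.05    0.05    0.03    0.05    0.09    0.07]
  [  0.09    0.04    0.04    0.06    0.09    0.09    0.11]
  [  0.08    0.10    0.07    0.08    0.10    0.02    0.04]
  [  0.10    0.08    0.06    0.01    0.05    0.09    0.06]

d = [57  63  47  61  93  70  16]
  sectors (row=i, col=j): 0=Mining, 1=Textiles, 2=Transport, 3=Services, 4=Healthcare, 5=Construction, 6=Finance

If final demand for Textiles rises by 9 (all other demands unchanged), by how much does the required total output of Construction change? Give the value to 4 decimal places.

1.4069

Form M = I − A:
  [  0.98   -0.07   -0.08   -0.10   -0.06   -0.05   -0.08]
  [ -0.09    0.94   -0.08   -0.03   -0.06   -0.10   -0.05]
  [ -0.08   -0.06    0.96   -0.02   -0.03   -0.03   -0.08]
  [ -0.09   -0.05   -0.05    0.97   -0.05   -0.09   -0.07]
  [ -0.09   -0.04   -0.04   -0.06    0.91   -0.09   -0.11]
  [ -0.08   -0.10   -0.07   -0.08   -0.10    0.98   -0.04]
  [ -0.10   -0.08   -0.06   -0.01   -0.05   -0.09    0.94]
Leontief inverse L = M⁻¹:
  [  1.0879    0.1244    0.1292    0.1358    0.1110    0.1075    0.1379]
  [  0.1546    1.1183    0.1328    0.0742    0.1153    0.1535    0.1095]
  [  0.1267    0.1020    1.0791    0.0499    0.0681    0.0720    0.1228]
  [  0.1494    0.1042    0.0991    1.0707    0.1011    0.1403    0.1242]
  [  0.1641    0.1048    0.0984    0.1080    1.1525    0.1541    0.1774]
  [  0.1492    0.1563    0.1239    0.1228    0.1558    1.0830    0.1050]
  [  0.1616    0.1366    0.1121    0.0528    0.1033    0.1425    1.1165]
Total output x = L · d:
  x_0 = 1.0879·57 + 0.1244·63 + 0.1292·47 + 0.1358·61 + 0.1110·93 + 0.1075·70 + 0.1379·16 = 104.2580
  x_1 = 0.1546·57 + 1.1183·63 + 0.1328·47 + 0.0742·61 + 0.1153·93 + 0.1535·70 + 0.1095·16 = 113.2550
  x_2 = 0.1267·57 + 0.1020·63 + 1.0791·47 + 0.0499·61 + 0.0681·93 + 0.0720·70 + 0.1228·16 = 80.7386
  x_3 = 0.1494·57 + 0.1042·63 + 0.0991·47 + 1.0707·61 + 0.1011·93 + 0.1403·70 + 0.1242·16 = 106.2590
  x_4 = 0.1641·57 + 0.1048·63 + 0.0984·47 + 0.1080·61 + 1.1525·93 + 0.1541·70 + 0.1774·16 = 147.9756
  x_5 = 0.1492·57 + 0.1563·63 + 0.1239·47 + 0.1228·61 + 0.1558·93 + 1.0830·70 + 0.1050·16 = 123.6387
  x_6 = 0.1616·57 + 0.1366·63 + 0.1121·47 + 0.0528·61 + 0.1033·93 + 0.1425·70 + 1.1165·16 = 63.7440
Δx_5 = L[5,1] · Δd_1 = 0.1563 · 9 = 1.4069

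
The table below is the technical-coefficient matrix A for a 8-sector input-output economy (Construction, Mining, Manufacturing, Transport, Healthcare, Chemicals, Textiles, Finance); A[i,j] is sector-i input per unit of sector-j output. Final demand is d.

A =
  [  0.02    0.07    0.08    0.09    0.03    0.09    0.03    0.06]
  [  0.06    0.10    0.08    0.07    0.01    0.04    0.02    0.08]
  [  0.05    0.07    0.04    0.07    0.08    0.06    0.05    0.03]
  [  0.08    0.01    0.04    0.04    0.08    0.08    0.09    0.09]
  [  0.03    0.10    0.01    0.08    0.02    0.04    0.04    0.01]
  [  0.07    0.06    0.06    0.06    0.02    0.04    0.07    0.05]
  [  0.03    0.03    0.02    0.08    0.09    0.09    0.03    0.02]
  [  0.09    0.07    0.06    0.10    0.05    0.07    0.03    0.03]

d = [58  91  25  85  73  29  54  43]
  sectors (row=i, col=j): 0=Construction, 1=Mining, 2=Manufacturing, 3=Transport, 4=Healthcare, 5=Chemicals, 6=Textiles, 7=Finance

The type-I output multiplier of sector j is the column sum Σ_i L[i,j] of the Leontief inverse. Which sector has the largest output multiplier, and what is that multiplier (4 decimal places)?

Transport (2.0477)

Form M = I − A:
  [  0.98   -0.07   -0.08   -0.09   -0.03   -0.09   -0.03   -0.06]
  [ -0.06    0.90   -0.08   -0.07   -0.01   -0.04   -0.02   -0.08]
  [ -0.05   -0.07    0.96   -0.07   -0.08   -0.06   -0.05   -0.03]
  [ -0.08   -0.01   -0.04    0.96   -0.08   -0.08   -0.09   -0.09]
  [ -0.03   -0.10   -0.01   -0.08    0.98   -0.04   -0.04   -0.01]
  [ -0.07   -0.06   -0.06   -0.06   -0.02    0.96   -0.07   -0.05]
  [ -0.03   -0.03   -0.02   -0.08   -0.09   -0.09    0.97   -0.02]
  [ -0.09   -0.07   -0.06   -0.10   -0.05   -0.07   -0.03    0.97]
Leontief inverse L = M⁻¹:
  [  1.0706    0.1224    0.1233    0.1500    0.0712    0.1430    0.0724    0.1036]
  [  0.1093    1.1543    0.1262    0.1315    0.0498    0.0938    0.0586    0.1246]
  [  0.0934    0.1212    1.0791    0.1274    0.1164    0.1100    0.0877    0.0697]
  [  0.1285    0.0663    0.0833    1.1081    0.1234    0.1393    0.1316    0.1300]
  [  0.0642    0.1368    0.0418    0.1214    1.0472    0.0777    0.0684    0.0440]
  [  0.1124    0.1075    0.0998    0.1168    0.0587    1.0915    0.1056    0.0888]
  [  0.0683    0.0727    0.0522    0.1282    0.1208    0.1322    1.0653    0.0538]
  [  0.1398    0.1261    0.1068    0.1642    0.0921    0.1281    0.0740    1.0776]
Total output x = L · d:
  x_0 = 1.0706·58 + 0.1224·91 + 0.1233·25 + 0.1500·85 + 0.0712·73 + 0.1430·29 + 0.0724·54 + 0.1036·43 = 106.7741
  x_1 = 0.1093·58 + 1.1543·91 + 0.1262·25 + 0.1315·85 + 0.0498·73 + 0.0938·29 + 0.0586·54 + 0.1246·43 = 140.5941
  x_2 = 0.0934·58 + 0.1212·91 + 1.0791·25 + 0.1274·85 + 0.1164·73 + 0.1100·29 + 0.0877·54 + 0.0697·43 = 73.6821
  x_3 = 0.1285·58 + 0.0663·91 + 0.0833·25 + 1.1081·85 + 0.1234·73 + 0.1393·29 + 0.1316·54 + 0.1300·43 = 135.4977
  x_4 = 0.0642·58 + 0.1368·91 + 0.0418·25 + 0.1214·85 + 1.0472·73 + 0.0777·29 + 0.0684·54 + 0.0440·43 = 111.8237
  x_5 = 0.1124·58 + 0.1075·91 + 0.0998·25 + 0.1168·85 + 0.0587·73 + 1.0915·29 + 0.1056·54 + 0.0888·43 = 74.1821
  x_6 = 0.0683·58 + 0.0727·91 + 0.0522·25 + 0.1282·85 + 0.1208·73 + 0.1322·29 + 1.0653·54 + 0.0538·43 = 95.2727
  x_7 = 0.1398·58 + 0.1261·91 + 0.1068·25 + 0.1642·85 + 0.0921·73 + 0.1281·29 + 0.0740·54 + 1.0776·43 = 96.9733
Output multipliers (column sums of L):
  Construction: 1.7863
  Mining: 1.9074
  Manufacturing: 1.7124
  Transport: 2.0477
  Healthcare: 1.6797
  Chemicals: 1.9156
  Textiles: 1.6636
  Finance: 1.6920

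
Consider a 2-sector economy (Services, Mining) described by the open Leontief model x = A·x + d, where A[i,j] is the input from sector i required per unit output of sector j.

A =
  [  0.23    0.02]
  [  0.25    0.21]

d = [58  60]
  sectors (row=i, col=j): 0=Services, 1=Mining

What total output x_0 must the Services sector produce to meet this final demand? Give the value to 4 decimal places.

77.9380

Form M = I − A:
  [  0.77   -0.02]
  [ -0.25    0.79]
Leontief inverse L = M⁻¹:
  [  1.3095    0.0332]
  [  0.4144    1.2763]
Total output x = L · d:
  x_0 = 1.3095·58 + 0.0332·60 = 77.9380
  x_1 = 0.4144·58 + 1.2763·60 = 100.6133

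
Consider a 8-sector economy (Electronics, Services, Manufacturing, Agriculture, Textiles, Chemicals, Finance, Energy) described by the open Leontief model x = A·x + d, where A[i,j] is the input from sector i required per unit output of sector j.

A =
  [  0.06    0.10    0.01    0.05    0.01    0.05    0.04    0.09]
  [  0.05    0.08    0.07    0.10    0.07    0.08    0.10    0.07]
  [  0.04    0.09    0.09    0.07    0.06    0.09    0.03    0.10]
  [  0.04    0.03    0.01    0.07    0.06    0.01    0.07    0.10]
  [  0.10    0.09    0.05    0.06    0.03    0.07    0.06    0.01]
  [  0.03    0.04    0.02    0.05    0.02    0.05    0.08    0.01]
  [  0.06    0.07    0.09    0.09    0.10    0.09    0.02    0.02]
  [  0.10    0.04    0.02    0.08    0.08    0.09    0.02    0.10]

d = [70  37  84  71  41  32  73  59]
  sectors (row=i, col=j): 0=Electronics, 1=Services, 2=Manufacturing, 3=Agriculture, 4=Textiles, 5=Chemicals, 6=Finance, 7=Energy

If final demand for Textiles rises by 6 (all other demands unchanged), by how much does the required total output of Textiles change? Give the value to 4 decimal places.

6.4559

Form M = I − A:
  [  0.94   -0.10   -0.01   -0.05   -0.01   -0.05   -0.04   -0.09]
  [ -0.05    0.92   -0.07   -0.10   -0.07   -0.08   -0.10   -0.07]
  [ -0.04   -0.09    0.91   -0.07   -0.06   -0.09   -0.03   -0.10]
  [ -0.04   -0.03   -0.01    0.93   -0.06   -0.01   -0.07   -0.10]
  [ -0.10   -0.09   -0.05   -0.06    0.97   -0.07   -0.06   -0.01]
  [ -0.03   -0.04   -0.02   -0.05   -0.02    0.95   -0.08   -0.01]
  [ -0.06   -0.07   -0.09   -0.09   -0.10   -0.09    0.98   -0.02]
  [ -0.10   -0.04   -0.02   -0.08   -0.08   -0.09   -0.02    0.90]
Leontief inverse L = M⁻¹:
  [  1.1077    0.1503    0.0416    0.1082    0.0541    0.1015    0.0841    0.1427]
  [  0.1197    1.1568    0.1226    0.1854    0.1357    0.1564    0.1639    0.1430]
  [  0.1049    0.1604    1.1368    0.1482    0.1188    0.1618    0.0900    0.1709]
  [  0.0892    0.0775    0.0401    1.1244    0.1031    0.0587    0.1072    0.1485]
  [  0.1497    0.1510    0.0889    0.1236    1.0760    0.1263    0.1106    0.0661]
  [  0.0617    0.0768    0.0462    0.0912    0.0520    1.0861    0.1110    0.0425]
  [  0.1184    0.1382    0.1338    0.1607    0.1506    0.1533    1.0783    0.0827]
  [  0.1608    0.1027    0.0544    0.1472    0.1280    0.1503    0.0731    1.1623]
Total output x = L · d:
  x_0 = 1.1077·70 + 0.1503·37 + 0.0416·84 + 0.1082·71 + 0.0541·41 + 0.1015·32 + 0.0841·73 + 0.1427·59 = 114.2976
  x_1 = 0.1197·70 + 1.1568·37 + 0.1226·84 + 0.1854·71 + 0.1357·41 + 0.1564·32 + 0.1639·73 + 0.1430·59 = 105.6124
  x_2 = 0.1049·70 + 0.1604·37 + 1.1368·84 + 0.1482·71 + 0.1188·41 + 0.1618·32 + 0.0900·73 + 0.1709·59 = 145.9910
  x_3 = 0.0892·70 + 0.0775·37 + 0.0401·84 + 1.1244·71 + 0.1031·41 + 0.0587·32 + 0.1072·73 + 0.1485·59 = 115.0025
  x_4 = 0.1497·70 + 0.1510·37 + 0.0889·84 + 0.1236·71 + 1.0760·41 + 0.1263·32 + 0.1106·73 + 0.0661·59 = 92.4438
  x_5 = 0.0617·70 + 0.0768·37 + 0.0462·84 + 0.0912·71 + 0.0520·41 + 1.0861·32 + 0.1110·73 + 0.0425·59 = 65.0223
  x_6 = 0.1184·70 + 0.1382·37 + 0.1338·84 + 0.1607·71 + 0.1506·41 + 0.1533·32 + 1.0783·73 + 0.0827·59 = 130.7320
  x_7 = 0.1608·70 + 0.1027·37 + 0.0544·84 + 0.1472·71 + 0.1280·41 + 0.1503·32 + 0.0731·73 + 1.1623·59 = 114.0405
Δx_4 = L[4,4] · Δd_4 = 1.0760 · 6 = 6.4559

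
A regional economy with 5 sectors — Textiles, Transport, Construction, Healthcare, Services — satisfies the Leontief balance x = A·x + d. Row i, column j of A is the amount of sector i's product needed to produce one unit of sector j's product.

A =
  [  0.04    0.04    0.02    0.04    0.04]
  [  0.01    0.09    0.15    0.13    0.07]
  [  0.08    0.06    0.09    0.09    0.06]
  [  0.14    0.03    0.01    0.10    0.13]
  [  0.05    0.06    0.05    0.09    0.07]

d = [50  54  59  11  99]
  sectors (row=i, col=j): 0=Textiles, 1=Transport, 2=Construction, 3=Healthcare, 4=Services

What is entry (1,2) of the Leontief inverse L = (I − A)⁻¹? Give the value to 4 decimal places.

L[1,2] = 0.1968

Form M = I − A:
  [  0.96   -0.04   -0.02   -0.04   -0.04]
  [ -0.01    0.91   -0.15   -0.13   -0.07]
  [ -0.08   -0.06    0.91   -0.09   -0.06]
  [ -0.14   -0.03   -0.01    0.90   -0.13]
  [ -0.05   -0.06   -0.05   -0.09    0.93]
Leontief inverse L = M⁻¹:
  [  1.0579    0.0551    0.0364    0.0647    0.0610]
  [  0.0638    1.1297    0.1968    0.1985    0.1282]
  [  0.1206    0.0909    1.1238    0.1413    0.1043]
  [  0.1803    0.0597    0.0361    1.1489    0.1752]
  [  0.0849    0.0865    0.0786    0.1351    1.1094]
Total output x = L · d:
  x_0 = 1.0579·50 + 0.0551·54 + 0.0364·59 + 0.0647·11 + 0.0610·99 = 64.7693
  x_1 = 0.0638·50 + 1.1297·54 + 0.1968·59 + 0.1985·11 + 0.1282·99 = 90.6842
  x_2 = 0.1206·50 + 0.0909·54 + 1.1238·59 + 0.1413·11 + 0.1043·99 = 89.1274
  x_3 = 0.1803·50 + 0.0597·54 + 0.0361·59 + 1.1489·11 + 0.1752·99 = 44.3470
  x_4 = 0.0849·50 + 0.0865·54 + 0.0786·59 + 0.1351·11 + 1.1094·99 = 124.8679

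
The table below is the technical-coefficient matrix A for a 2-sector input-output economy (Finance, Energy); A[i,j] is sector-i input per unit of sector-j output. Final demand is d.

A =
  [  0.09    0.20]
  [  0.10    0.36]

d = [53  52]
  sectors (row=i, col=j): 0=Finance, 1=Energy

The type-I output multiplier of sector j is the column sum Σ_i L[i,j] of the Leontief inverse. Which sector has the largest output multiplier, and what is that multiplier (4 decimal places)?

Form M = I − A:
  [  0.91   -0.20]
  [ -0.10    0.64]
Leontief inverse L = M⁻¹:
  [  1.1380    0.3556]
  [  0.1778    1.6181]
Total output x = L · d:
  x_0 = 1.1380·53 + 0.3556·52 = 78.8051
  x_1 = 0.1778·53 + 1.6181·52 = 93.5633
Output multipliers (column sums of L):
  Finance: 1.3158
  Energy: 1.9737

Energy (1.9737)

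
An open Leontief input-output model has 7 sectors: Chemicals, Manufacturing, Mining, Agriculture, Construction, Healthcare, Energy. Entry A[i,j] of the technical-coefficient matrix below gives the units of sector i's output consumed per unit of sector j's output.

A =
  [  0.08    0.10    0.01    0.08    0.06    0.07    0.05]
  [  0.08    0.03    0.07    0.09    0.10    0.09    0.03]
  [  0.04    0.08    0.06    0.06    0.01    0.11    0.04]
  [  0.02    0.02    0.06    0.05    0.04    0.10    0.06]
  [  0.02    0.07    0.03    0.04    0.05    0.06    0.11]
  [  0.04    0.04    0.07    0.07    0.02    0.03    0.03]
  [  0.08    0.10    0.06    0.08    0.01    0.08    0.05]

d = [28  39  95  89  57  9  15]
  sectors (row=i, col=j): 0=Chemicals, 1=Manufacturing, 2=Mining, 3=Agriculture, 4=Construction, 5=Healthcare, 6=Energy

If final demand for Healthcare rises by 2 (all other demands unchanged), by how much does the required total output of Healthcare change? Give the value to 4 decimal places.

Form M = I − A:
  [  0.92   -0.10   -0.01   -0.08   -0.06   -0.07   -0.05]
  [ -0.08    0.97   -0.07   -0.09   -0.10   -0.09   -0.03]
  [ -0.04   -0.08    0.94   -0.06   -0.01   -0.11   -0.04]
  [ -0.02   -0.02   -0.06    0.95   -0.04   -0.10   -0.06]
  [ -0.02   -0.07   -0.03   -0.04    0.95   -0.06   -0.11]
  [ -0.04   -0.04   -0.07   -0.07   -0.02    0.97   -0.03]
  [ -0.08   -0.10   -0.06   -0.08   -0.01   -0.08    0.95]
Leontief inverse L = M⁻¹:
  [  1.1197    0.1435    0.0492    0.1318    0.0955    0.1265    0.0889]
  [  0.1175    1.0784    0.1107    0.1419    0.1320    0.1500    0.0739]
  [  0.0740    0.1168    1.0976    0.1058    0.0371    0.1596    0.0698]
  [  0.0475    0.0542    0.0921    1.0880    0.0594    0.1420    0.0882]
  [  0.0547    0.1096    0.0656    0.0844    1.0756    0.1085    0.1424]
  [  0.0647    0.0695    0.0969    0.1033    0.0399    1.0707    0.0546]
  [  0.1214    0.1445    0.1017    0.1339    0.0440    0.1398    1.0858]
Total output x = L · d:
  x_0 = 1.1197·28 + 0.1435·39 + 0.0492·95 + 0.1318·89 + 0.0955·57 + 0.1265·9 + 0.0889·15 = 61.2663
  x_1 = 0.1175·28 + 1.0784·39 + 0.1107·95 + 0.1419·89 + 0.1320·57 + 0.1500·9 + 0.0739·15 = 78.4765
  x_2 = 0.0740·28 + 0.1168·39 + 1.0976·95 + 0.1058·89 + 0.0371·57 + 0.1596·9 + 0.0698·15 = 124.9122
  x_3 = 0.0475·28 + 0.0542·39 + 0.0921·95 + 1.0880·89 + 0.0594·57 + 0.1420·9 + 0.0882·15 = 115.0044
  x_4 = 0.0547·28 + 0.1096·39 + 0.0656·95 + 0.0844·89 + 1.0756·57 + 0.1085·9 + 0.1424·15 = 83.9780
  x_5 = 0.0647·28 + 0.0695·39 + 0.0969·95 + 0.1033·89 + 0.0399·57 + 1.0707·9 + 0.0546·15 = 35.6531
  x_6 = 0.1214·28 + 0.1445·39 + 0.1017·95 + 0.1339·89 + 0.0440·57 + 0.1398·9 + 1.0858·15 = 50.6695
Δx_5 = L[5,5] · Δd_5 = 1.0707 · 2 = 2.1413

2.1413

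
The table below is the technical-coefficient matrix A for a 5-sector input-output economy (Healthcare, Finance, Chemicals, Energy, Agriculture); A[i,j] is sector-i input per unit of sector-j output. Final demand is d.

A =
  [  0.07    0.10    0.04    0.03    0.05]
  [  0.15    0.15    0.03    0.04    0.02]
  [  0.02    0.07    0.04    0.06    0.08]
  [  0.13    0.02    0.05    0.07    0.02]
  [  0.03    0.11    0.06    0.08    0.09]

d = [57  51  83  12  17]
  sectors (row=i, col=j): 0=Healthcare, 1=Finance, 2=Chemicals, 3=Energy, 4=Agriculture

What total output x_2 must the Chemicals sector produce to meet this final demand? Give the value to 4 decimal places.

99.1941

Form M = I − A:
  [  0.93   -0.10   -0.04   -0.03   -0.05]
  [ -0.15    0.85   -0.03   -0.04   -0.02]
  [ -0.02   -0.07    0.96   -0.06   -0.08]
  [ -0.13   -0.02   -0.05    0.93   -0.02]
  [ -0.03   -0.11   -0.06   -0.08    0.91]
Leontief inverse L = M⁻¹:
  [  1.1095    0.1456    0.0579    0.0518    0.0704]
  [  0.2073    1.2125    0.0527    0.0660    0.0441]
  [  0.0551    0.1085    1.0580    0.0833    0.1003]
  [  0.1642    0.0558    0.0679    1.0908    0.0402]
  [  0.0797    0.1634    0.0840    0.1111    1.1167]
Total output x = L · d:
  x_0 = 1.1095·57 + 0.1456·51 + 0.0579·83 + 0.0518·12 + 0.0704·17 = 77.2925
  x_1 = 0.2073·57 + 1.2125·51 + 0.0527·83 + 0.0660·12 + 0.0441·17 = 79.5737
  x_2 = 0.0551·57 + 0.1085·51 + 1.0580·83 + 0.0833·12 + 0.1003·17 = 99.1941
  x_3 = 0.1642·57 + 0.0558·51 + 0.0679·83 + 1.0908·12 + 0.0402·17 = 31.6157
  x_4 = 0.0797·57 + 0.1634·51 + 0.0840·83 + 0.1111·12 + 1.1167·17 = 40.1679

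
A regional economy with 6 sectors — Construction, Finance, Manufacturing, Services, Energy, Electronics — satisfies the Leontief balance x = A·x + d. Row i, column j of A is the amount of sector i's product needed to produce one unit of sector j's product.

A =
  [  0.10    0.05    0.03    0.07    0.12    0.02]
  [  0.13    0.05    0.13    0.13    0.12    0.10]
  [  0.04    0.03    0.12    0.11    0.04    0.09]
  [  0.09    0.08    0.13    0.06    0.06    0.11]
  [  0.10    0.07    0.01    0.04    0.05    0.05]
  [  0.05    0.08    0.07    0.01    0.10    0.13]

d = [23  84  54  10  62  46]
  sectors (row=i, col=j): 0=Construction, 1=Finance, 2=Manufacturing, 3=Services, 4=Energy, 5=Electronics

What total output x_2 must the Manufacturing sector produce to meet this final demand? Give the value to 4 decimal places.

Form M = I − A:
  [  0.90   -0.05   -0.03   -0.07   -0.12   -0.02]
  [ -0.13    0.95   -0.13   -0.13   -0.12   -0.10]
  [ -0.04   -0.03    0.88   -0.11   -0.04   -0.09]
  [ -0.09   -0.08   -0.13    0.94   -0.06   -0.11]
  [ -0.10   -0.07   -0.01   -0.04    0.95   -0.05]
  [ -0.05   -0.08   -0.07   -0.01   -0.10    0.87]
Leontief inverse L = M⁻¹:
  [  1.1632    0.0925    0.0782    0.1168    0.1767    0.0704]
  [  0.2274    1.1215    0.2223    0.2092    0.2136    0.1959]
  [  0.1004    0.0775    1.1893    0.1633    0.0998    0.1606]
  [  0.1679    0.1368    0.2094    1.1277    0.1387    0.1918]
  [  0.1534    0.1057    0.0527    0.0801    1.1026    0.0946]
  [  0.1154    0.1284    0.1291    0.0613    0.1662    1.1975]
Total output x = L · d:
  x_0 = 1.1632·23 + 0.0925·84 + 0.0782·54 + 0.1168·10 + 0.1767·62 + 0.0704·46 = 54.1023
  x_1 = 0.2274·23 + 1.1215·84 + 0.2223·54 + 0.2092·10 + 0.2136·62 + 0.1959·46 = 135.7838
  x_2 = 0.1004·23 + 0.0775·84 + 1.1893·54 + 0.1633·10 + 0.0998·62 + 0.1606·46 = 88.2436
  x_3 = 0.1679·23 + 0.1368·84 + 0.2094·54 + 1.1277·10 + 0.1387·62 + 0.1918·46 = 55.3562
  x_4 = 0.1534·23 + 0.1057·84 + 0.0527·54 + 0.0801·10 + 1.1026·62 + 0.0946·46 = 88.7708
  x_5 = 0.1154·23 + 0.1284·84 + 0.1291·54 + 0.0613·10 + 0.1662·62 + 1.1975·46 = 86.4086

88.2436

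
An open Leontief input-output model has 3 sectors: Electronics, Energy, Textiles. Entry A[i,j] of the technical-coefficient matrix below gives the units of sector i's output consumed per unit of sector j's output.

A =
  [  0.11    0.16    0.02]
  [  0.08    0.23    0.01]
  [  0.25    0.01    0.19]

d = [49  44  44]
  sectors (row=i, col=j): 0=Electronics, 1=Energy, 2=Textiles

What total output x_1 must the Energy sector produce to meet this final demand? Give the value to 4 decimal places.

Form M = I − A:
  [  0.89   -0.16   -0.02]
  [ -0.08    0.77   -0.01]
  [ -0.25   -0.01    0.81]
Leontief inverse L = M⁻¹:
  [  1.1540    0.2402    0.0315]
  [  0.1245    1.3248    0.0194]
  [  0.3577    0.0905    1.2445]
Total output x = L · d:
  x_0 = 1.1540·49 + 0.2402·44 + 0.0315·44 = 68.5005
  x_1 = 0.1245·49 + 1.3248·44 + 0.0194·44 = 65.2503
  x_2 = 0.3577·49 + 0.0905·44 + 1.2445·44 = 76.2687

65.2503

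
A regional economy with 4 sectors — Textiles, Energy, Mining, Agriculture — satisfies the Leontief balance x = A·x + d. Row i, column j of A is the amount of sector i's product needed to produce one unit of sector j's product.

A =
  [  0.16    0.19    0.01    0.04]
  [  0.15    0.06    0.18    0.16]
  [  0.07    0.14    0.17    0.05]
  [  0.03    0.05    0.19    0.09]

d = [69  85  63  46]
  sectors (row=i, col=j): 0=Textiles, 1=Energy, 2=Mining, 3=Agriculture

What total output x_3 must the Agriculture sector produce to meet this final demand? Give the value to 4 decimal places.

Form M = I − A:
  [  0.84   -0.19   -0.01   -0.04]
  [ -0.15    0.94   -0.18   -0.16]
  [ -0.07   -0.14    0.83   -0.05]
  [ -0.03   -0.05   -0.19    0.91]
Leontief inverse L = M⁻¹:
  [  1.2515    0.2735    0.0992    0.1086]
  [  0.2435    1.1717    0.3106    0.2338]
  [  0.1518    0.2280    1.2829    0.1173]
  [  0.0863    0.1210    0.2882    1.1398]
Total output x = L · d:
  x_0 = 1.2515·69 + 0.2735·85 + 0.0992·63 + 0.1086·46 = 120.8451
  x_1 = 0.2435·69 + 1.1717·85 + 0.3106·63 + 0.2338·46 = 146.7157
  x_2 = 0.1518·69 + 0.2280·85 + 1.2829·63 + 0.1173·46 = 116.0733
  x_3 = 0.0863·69 + 0.1210·85 + 0.2882·63 + 1.1398·46 = 86.8297

86.8297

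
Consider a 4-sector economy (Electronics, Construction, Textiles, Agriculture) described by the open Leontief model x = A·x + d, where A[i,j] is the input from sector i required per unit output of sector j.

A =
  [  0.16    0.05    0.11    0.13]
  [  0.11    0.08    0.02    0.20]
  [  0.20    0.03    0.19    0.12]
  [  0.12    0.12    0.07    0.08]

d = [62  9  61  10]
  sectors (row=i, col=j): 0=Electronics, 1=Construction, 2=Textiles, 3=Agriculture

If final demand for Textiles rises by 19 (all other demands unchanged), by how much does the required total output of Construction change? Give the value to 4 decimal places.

1.5474

Form M = I − A:
  [  0.84   -0.05   -0.11   -0.13]
  [ -0.11    0.92   -0.02   -0.20]
  [ -0.20   -0.03    0.81   -0.12]
  [ -0.12   -0.12   -0.07    0.92]
Leontief inverse L = M⁻¹:
  [  1.2842    0.1062    0.1969    0.2302]
  [  0.2096    1.1385    0.0814    0.2877]
  [  0.3577    0.0935    1.3063    0.2413]
  [  0.2221    0.1695    0.1357    1.1729]
Total output x = L · d:
  x_0 = 1.2842·62 + 0.1062·9 + 0.1969·61 + 0.2302·10 = 94.8885
  x_1 = 0.2096·62 + 1.1385·9 + 0.0814·61 + 0.2877·10 = 31.0869
  x_2 = 0.3577·62 + 0.0935·9 + 1.3063·61 + 0.2413·10 = 105.1188
  x_3 = 0.2221·62 + 0.1695·9 + 0.1357·61 + 1.1729·10 = 35.2993
Δx_1 = L[1,2] · Δd_2 = 0.0814 · 19 = 1.5474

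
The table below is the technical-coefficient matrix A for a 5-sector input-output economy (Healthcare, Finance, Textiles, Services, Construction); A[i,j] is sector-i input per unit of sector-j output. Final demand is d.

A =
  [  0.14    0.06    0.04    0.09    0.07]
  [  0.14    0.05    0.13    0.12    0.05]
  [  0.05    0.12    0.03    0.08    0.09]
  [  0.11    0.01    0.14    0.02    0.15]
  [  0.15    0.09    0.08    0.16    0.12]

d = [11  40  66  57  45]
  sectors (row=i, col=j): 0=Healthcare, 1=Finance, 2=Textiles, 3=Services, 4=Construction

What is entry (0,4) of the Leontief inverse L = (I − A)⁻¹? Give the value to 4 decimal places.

Form M = I − A:
  [  0.86   -0.06   -0.04   -0.09   -0.07]
  [ -0.14    0.95   -0.13   -0.12   -0.05]
  [ -0.05   -0.12    0.97   -0.08   -0.09]
  [ -0.11   -0.01   -0.14    0.98   -0.15]
  [ -0.15   -0.09   -0.08   -0.16    0.88]
Leontief inverse L = M⁻¹:
  [  1.2303    0.1052    0.0991    0.1569    0.1407]
  [  0.2406    1.1077    0.1979    0.1960    0.1357]
  [  0.1363    0.1630    1.0926    0.1473    0.1570]
  [  0.2034    0.0707    0.1956    1.1009    0.2279]
  [  0.2837    0.1589    0.1720    0.2604    1.2299]
Total output x = L · d:
  x_0 = 1.2303·11 + 0.1052·40 + 0.0991·66 + 0.1569·57 + 0.1407·45 = 39.5592
  x_1 = 0.2406·11 + 1.1077·40 + 0.1979·66 + 0.1960·57 + 0.1357·45 = 77.2984
  x_2 = 0.1363·11 + 0.1630·40 + 1.0926·66 + 0.1473·57 + 0.1570·45 = 95.5914
  x_3 = 0.2034·11 + 0.0707·40 + 0.1956·66 + 1.1009·57 + 0.2279·45 = 90.9794
  x_4 = 0.2837·11 + 0.1589·40 + 0.1720·66 + 0.2604·57 + 1.2299·45 = 91.0168

L[0,4] = 0.1407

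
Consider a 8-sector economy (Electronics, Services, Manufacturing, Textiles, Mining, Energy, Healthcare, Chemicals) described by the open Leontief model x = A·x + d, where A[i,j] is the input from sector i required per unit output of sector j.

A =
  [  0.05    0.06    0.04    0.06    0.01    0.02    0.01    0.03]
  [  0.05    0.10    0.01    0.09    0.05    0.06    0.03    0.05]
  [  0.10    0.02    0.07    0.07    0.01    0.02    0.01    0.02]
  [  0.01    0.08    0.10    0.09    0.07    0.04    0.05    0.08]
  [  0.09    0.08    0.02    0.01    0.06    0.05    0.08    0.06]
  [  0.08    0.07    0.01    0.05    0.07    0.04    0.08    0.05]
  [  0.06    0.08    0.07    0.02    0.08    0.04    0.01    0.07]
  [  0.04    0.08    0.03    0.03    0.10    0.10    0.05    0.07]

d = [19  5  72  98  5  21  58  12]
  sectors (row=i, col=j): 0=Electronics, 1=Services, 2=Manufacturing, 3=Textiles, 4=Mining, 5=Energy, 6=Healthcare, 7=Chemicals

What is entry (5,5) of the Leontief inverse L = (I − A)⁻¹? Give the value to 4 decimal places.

Form M = I − A:
  [  0.95   -0.06   -0.04   -0.06   -0.01   -0.02   -0.01   -0.03]
  [ -0.05    0.90   -0.01   -0.09   -0.05   -0.06   -0.03   -0.05]
  [ -0.10   -0.02    0.93   -0.07   -0.01   -0.02   -0.01   -0.02]
  [ -0.01   -0.08   -0.10    0.91   -0.07   -0.04   -0.05   -0.08]
  [ -0.09   -0.08   -0.02   -0.01    0.94   -0.05   -0.08   -0.06]
  [ -0.08   -0.07   -0.01   -0.05   -0.07    0.96   -0.08   -0.05]
  [ -0.06   -0.08   -0.07   -0.02   -0.08   -0.04    0.99   -0.07]
  [ -0.04   -0.08   -0.03   -0.03   -0.10   -0.10   -0.05    0.93]
Leontief inverse L = M⁻¹:
  [  1.0761    0.0950    0.0621    0.0903    0.0353    0.0422    0.0280    0.0556]
  [  0.0923    1.1604    0.0419    0.1350    0.0960    0.0984    0.0638    0.0942]
  [  0.1298    0.0550    1.0973    0.1032    0.0340    0.0410    0.0277    0.0461]
  [  0.0642    0.1456    0.1413    1.1406    0.1224    0.0845    0.0874    0.1301]
  [  0.1360    0.1381    0.0488    0.0490    1.1034    0.0871    0.1098    0.1012]
  [  0.1247    0.1295    0.0419    0.0902    0.1150    1.0773    0.1112    0.0934]
  [  0.1058    0.1331    0.0976    0.0595    0.1193    0.0758    1.0404    0.1079]
  [  0.0942    0.1463    0.0612    0.0738    0.1522    0.1436    0.0901    1.1182]
Total output x = L · d:
  x_0 = 1.0761·19 + 0.0950·5 + 0.0621·72 + 0.0903·98 + 0.0353·5 + 0.0422·21 + 0.0280·58 + 0.0556·12 = 37.5972
  x_1 = 0.0923·19 + 1.1604·5 + 0.0419·72 + 0.1350·98 + 0.0960·5 + 0.0984·21 + 0.0638·58 + 0.0942·12 = 31.1868
  x_2 = 0.1298·19 + 0.0550·5 + 1.0973·72 + 0.1032·98 + 0.0340·5 + 0.0410·21 + 0.0277·58 + 0.0461·12 = 95.0442
  x_3 = 0.0642·19 + 0.1456·5 + 0.1413·72 + 1.1406·98 + 0.1224·5 + 0.0845·21 + 0.0874·58 + 0.1301·12 = 132.9155
  x_4 = 0.1360·19 + 0.1381·5 + 0.0488·72 + 0.0490·98 + 1.1034·5 + 0.0871·21 + 0.1098·58 + 0.1012·12 = 26.5270
  x_5 = 0.1247·19 + 0.1295·5 + 0.0419·72 + 0.0902·98 + 0.1150·5 + 1.0773·21 + 0.1112·58 + 0.0934·12 = 45.6483
  x_6 = 0.1058·19 + 0.1331·5 + 0.0976·72 + 0.0595·98 + 0.1193·5 + 0.0758·21 + 1.0404·58 + 0.1079·12 = 79.3648
  x_7 = 0.0942·19 + 0.1463·5 + 0.0612·72 + 0.0738·98 + 0.1522·5 + 0.1436·21 + 0.0901·58 + 1.1182·12 = 36.5843

L[5,5] = 1.0773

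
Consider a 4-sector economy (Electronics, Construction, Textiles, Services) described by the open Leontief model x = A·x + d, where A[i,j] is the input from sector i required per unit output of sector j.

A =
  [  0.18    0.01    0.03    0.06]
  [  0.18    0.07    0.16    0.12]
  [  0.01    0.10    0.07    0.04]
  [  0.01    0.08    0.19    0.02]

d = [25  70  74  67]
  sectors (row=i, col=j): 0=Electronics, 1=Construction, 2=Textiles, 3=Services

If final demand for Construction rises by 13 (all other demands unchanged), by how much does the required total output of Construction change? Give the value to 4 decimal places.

14.5202

Form M = I − A:
  [  0.82   -0.01   -0.03   -0.06]
  [ -0.18    0.93   -0.16   -0.12]
  [ -0.01   -0.10    0.93   -0.04]
  [ -0.01   -0.08   -0.19    0.98]
Leontief inverse L = M⁻¹:
  [  1.2271    0.0267    0.0607    0.0809]
  [  0.2500    1.1169    0.2332    0.1616]
  [  0.0418    0.1254    1.1111    0.0633]
  [  0.0410    0.1158    0.2351    1.0467]
Total output x = L · d:
  x_0 = 1.2271·25 + 0.0267·70 + 0.0607·74 + 0.0809·67 = 42.4547
  x_1 = 0.2500·25 + 1.1169·70 + 0.2332·74 + 0.1616·67 = 112.5220
  x_2 = 0.0418·25 + 0.1254·70 + 1.1111·74 + 0.0633·67 = 96.2827
  x_3 = 0.0410·25 + 0.1158·70 + 0.2351·74 + 1.0467·67 = 96.6531
Δx_1 = L[1,1] · Δd_1 = 1.1169 · 13 = 14.5202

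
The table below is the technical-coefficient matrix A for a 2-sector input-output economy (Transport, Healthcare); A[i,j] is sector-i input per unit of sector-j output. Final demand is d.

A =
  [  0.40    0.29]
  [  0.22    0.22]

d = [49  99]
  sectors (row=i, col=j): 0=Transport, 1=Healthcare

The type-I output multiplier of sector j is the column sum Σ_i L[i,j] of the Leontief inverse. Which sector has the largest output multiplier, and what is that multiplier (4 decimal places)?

Transport (2.4740)

Form M = I − A:
  [  0.60   -0.29]
  [ -0.22    0.78]
Leontief inverse L = M⁻¹:
  [  1.9297    0.7175]
  [  0.5443    1.4844]
Total output x = L · d:
  x_0 = 1.9297·49 + 0.7175·99 = 165.5863
  x_1 = 0.5443·49 + 1.4844·99 = 173.6269
Output multipliers (column sums of L):
  Transport: 2.4740
  Healthcare: 2.2019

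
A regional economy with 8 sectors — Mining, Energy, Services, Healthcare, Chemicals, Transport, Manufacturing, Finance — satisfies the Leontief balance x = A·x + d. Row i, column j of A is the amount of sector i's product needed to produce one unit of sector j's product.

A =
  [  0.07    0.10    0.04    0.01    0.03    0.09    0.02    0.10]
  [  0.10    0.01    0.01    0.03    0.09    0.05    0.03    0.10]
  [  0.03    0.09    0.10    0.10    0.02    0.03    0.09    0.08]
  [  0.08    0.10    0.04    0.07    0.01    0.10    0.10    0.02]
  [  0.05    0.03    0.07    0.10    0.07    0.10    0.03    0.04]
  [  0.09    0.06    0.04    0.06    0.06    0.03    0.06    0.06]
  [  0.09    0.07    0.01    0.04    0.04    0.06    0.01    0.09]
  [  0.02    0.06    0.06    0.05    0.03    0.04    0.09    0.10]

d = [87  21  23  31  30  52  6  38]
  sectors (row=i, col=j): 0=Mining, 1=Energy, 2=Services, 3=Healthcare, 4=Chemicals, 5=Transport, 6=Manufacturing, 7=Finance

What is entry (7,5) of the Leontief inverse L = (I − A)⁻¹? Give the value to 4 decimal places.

Form M = I − A:
  [  0.93   -0.10   -0.04   -0.01   -0.03   -0.09   -0.02   -0.10]
  [ -0.10    0.99   -0.01   -0.03   -0.09   -0.05   -0.03   -0.10]
  [ -0.03   -0.09    0.90   -0.10   -0.02   -0.03   -0.09   -0.08]
  [ -0.08   -0.10   -0.04    0.93   -0.01   -0.10   -0.10   -0.02]
  [ -0.05   -0.03   -0.07   -0.10    0.93   -0.10   -0.03   -0.04]
  [ -0.09   -0.06   -0.04   -0.06   -0.06    0.97   -0.06   -0.06]
  [ -0.09   -0.07   -0.01   -0.04   -0.04   -0.06    0.99   -0.09]
  [ -0.02   -0.06   -0.06   -0.05   -0.03   -0.04   -0.09    0.90]
Leontief inverse L = M⁻¹:
  [  1.1259    0.1516    0.0777    0.0538    0.0705    0.1385    0.0657    0.1690]
  [  0.1487    1.0613    0.0472    0.0724    0.1240    0.1012    0.0712    0.1596]
  [  0.0971    0.1571    1.1451    0.1566    0.0619    0.0907    0.1483    0.1571]
  [  0.1507    0.1626    0.0774    1.1179    0.0539    0.1586    0.1477    0.0943]
  [  0.1124    0.0929    0.1142    0.1552    1.1092    0.1586    0.0839    0.1047]
  [  0.1472    0.1163    0.0779    0.1055    0.0974    1.0855    0.1044    0.1257]
  [  0.1401    0.1181    0.0433    0.0782    0.0747    0.1074    1.0507    0.1498]
  [  0.0741    0.1137    0.0971    0.0962    0.0657    0.0890    0.1368    1.1653]
Total output x = L · d:
  x_0 = 1.1259·87 + 0.1516·21 + 0.0777·23 + 0.0538·31 + 0.0705·30 + 0.1385·52 + 0.0657·6 + 0.1690·38 = 120.7273
  x_1 = 0.1487·87 + 1.0613·21 + 0.0472·23 + 0.0724·31 + 0.1240·30 + 0.1012·52 + 0.0712·6 + 0.1596·38 = 54.0272
  x_2 = 0.0971·87 + 0.1571·21 + 1.1451·23 + 0.1566·31 + 0.0619·30 + 0.0907·52 + 0.1483·6 + 0.1571·38 = 56.3792
  x_3 = 0.1507·87 + 0.1626·21 + 0.0774·23 + 1.1179·31 + 0.0539·30 + 0.1586·52 + 0.1477·6 + 0.0943·38 = 67.2926
  x_4 = 0.1124·87 + 0.0929·21 + 0.1142·23 + 0.1552·31 + 1.1092·30 + 0.1586·52 + 0.0839·6 + 0.1047·38 = 65.1704
  x_5 = 0.1472·87 + 0.1163·21 + 0.0779·23 + 0.1055·31 + 0.0974·30 + 1.0855·52 + 0.1044·6 + 0.1257·38 = 85.0821
  x_6 = 0.1401·87 + 0.1181·21 + 0.0433·23 + 0.0782·31 + 0.0747·30 + 0.1074·52 + 1.0507·6 + 0.1498·38 = 37.9111
  x_7 = 0.0741·87 + 0.1137·21 + 0.0971·23 + 0.0962·31 + 0.0657·30 + 0.0890·52 + 0.1368·6 + 1.1653·38 = 65.7488

L[7,5] = 0.0890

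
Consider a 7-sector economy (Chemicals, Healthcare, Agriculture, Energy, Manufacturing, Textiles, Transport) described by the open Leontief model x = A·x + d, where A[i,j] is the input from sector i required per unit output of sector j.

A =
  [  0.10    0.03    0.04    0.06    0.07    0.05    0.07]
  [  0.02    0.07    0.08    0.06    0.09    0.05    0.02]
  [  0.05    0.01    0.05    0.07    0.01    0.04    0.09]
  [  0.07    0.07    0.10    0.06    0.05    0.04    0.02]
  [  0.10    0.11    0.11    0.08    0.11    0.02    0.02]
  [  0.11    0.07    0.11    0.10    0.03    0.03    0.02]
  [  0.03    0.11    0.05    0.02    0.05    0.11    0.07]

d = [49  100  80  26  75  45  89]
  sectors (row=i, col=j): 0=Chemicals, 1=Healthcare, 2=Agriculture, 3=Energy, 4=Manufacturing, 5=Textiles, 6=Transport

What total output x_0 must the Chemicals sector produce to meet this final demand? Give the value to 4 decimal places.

96.4920

Form M = I − A:
  [  0.90   -0.03   -0.04   -0.06   -0.07   -0.05   -0.07]
  [ -0.02    0.93   -0.08   -0.06   -0.09   -0.05   -0.02]
  [ -0.05   -0.01    0.95   -0.07   -0.01   -0.04   -0.09]
  [ -0.07   -0.07   -0.10    0.94   -0.05   -0.04   -0.02]
  [ -0.10   -0.11   -0.11   -0.08    0.89   -0.02   -0.02]
  [ -0.11   -0.07   -0.11   -0.10   -0.03    0.97   -0.02]
  [ -0.03   -0.11   -0.05   -0.02   -0.05   -0.11    0.93]
Leontief inverse L = M⁻¹:
  [  1.1532    0.0786    0.0951    0.1068    0.1145    0.0860    0.1043]
  [  0.0663    1.1140    0.1346    0.1059    0.1307    0.0790    0.0488]
  [  0.0863    0.0460    1.0897    0.1028    0.0384    0.0701    0.1175]
  [  0.1174    0.1110    0.1522    1.1061    0.0897    0.0715    0.0532]
  [  0.1645    0.1684    0.1819    0.1422    1.1692    0.0618    0.0631]
  [  0.1642    0.1145    0.1677    0.1513    0.0741    1.0666    0.0588]
  [  0.0805    0.1618    0.1105    0.0708    0.0948    0.1469    1.1022]
Total output x = L · d:
  x_0 = 1.1532·49 + 0.0786·100 + 0.0951·80 + 0.1068·26 + 0.1145·75 + 0.0860·45 + 0.1043·89 = 96.4920
  x_1 = 0.0663·49 + 1.1140·100 + 0.1346·80 + 0.1059·26 + 0.1307·75 + 0.0790·45 + 0.0488·89 = 145.8683
  x_2 = 0.0863·49 + 0.0460·100 + 1.0897·80 + 0.1028·26 + 0.0384·75 + 0.0701·45 + 0.1175·89 = 115.1678
  x_3 = 0.1174·49 + 0.1110·100 + 0.1522·80 + 1.1061·26 + 0.0897·75 + 0.0715·45 + 0.0532·89 = 72.4702
  x_4 = 0.1645·49 + 0.1684·100 + 0.1819·80 + 0.1422·26 + 1.1692·75 + 0.0618·45 + 0.0631·89 = 139.2425
  x_5 = 0.1642·49 + 0.1145·100 + 0.1677·80 + 0.1513·26 + 0.0741·75 + 1.0666·45 + 0.0588·89 = 95.6391
  x_6 = 0.0805·49 + 0.1618·100 + 0.1105·80 + 0.0708·26 + 0.0948·75 + 0.1469·45 + 1.1022·89 = 142.6134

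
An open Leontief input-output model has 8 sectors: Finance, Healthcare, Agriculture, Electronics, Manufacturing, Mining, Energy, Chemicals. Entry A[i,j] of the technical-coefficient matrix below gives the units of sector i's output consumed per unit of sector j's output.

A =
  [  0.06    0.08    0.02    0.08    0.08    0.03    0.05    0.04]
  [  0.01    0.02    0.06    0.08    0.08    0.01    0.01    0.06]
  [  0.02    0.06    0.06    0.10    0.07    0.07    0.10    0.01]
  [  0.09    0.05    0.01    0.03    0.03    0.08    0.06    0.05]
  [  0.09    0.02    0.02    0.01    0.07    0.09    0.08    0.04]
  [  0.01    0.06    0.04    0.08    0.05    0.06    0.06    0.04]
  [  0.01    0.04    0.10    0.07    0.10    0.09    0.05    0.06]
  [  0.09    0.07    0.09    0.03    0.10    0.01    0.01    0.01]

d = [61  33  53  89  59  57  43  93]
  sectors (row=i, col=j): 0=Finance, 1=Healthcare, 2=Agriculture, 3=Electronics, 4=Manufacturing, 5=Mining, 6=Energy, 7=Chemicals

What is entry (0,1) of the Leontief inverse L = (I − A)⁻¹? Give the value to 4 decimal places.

L[0,1] = 0.1152

Form M = I − A:
  [  0.94   -0.08   -0.02   -0.08   -0.08   -0.03   -0.05   -0.04]
  [ -0.01    0.98   -0.06   -0.08   -0.08   -0.01   -0.01   -0.06]
  [ -0.02   -0.06    0.94   -0.10   -0.07   -0.07   -0.10   -0.01]
  [ -0.09   -0.05   -0.01    0.97   -0.03   -0.08   -0.06   -0.05]
  [ -0.09   -0.02   -0.02   -0.01    0.93   -0.09   -0.08   -0.04]
  [ -0.01   -0.06   -0.04   -0.08   -0.05    0.94   -0.06   -0.04]
  [ -0.01   -0.04   -0.10   -0.07   -0.10   -0.09    0.95   -0.06]
  [ -0.09   -0.07   -0.09   -0.03   -0.10   -0.01   -0.01    0.99]
Leontief inverse L = M⁻¹:
  [  1.0993    0.1152    0.0543    0.1218    0.1337    0.0728    0.0891    0.0718]
  [  0.0436    1.0475    0.0857    0.1093    0.1196    0.0446    0.0430    0.0809]
  [  0.0586    0.0996    1.1014    0.1504    0.1291    0.1248    0.1488    0.0464]
  [  0.1220    0.0856    0.0437    1.0723    0.0806    0.1169    0.0947    0.0784]
  [  0.1240    0.0573    0.0560    0.0542    1.1244    0.1333    0.1203    0.0699]
  [  0.0427    0.0924    0.0739    0.1197    0.0981    1.1013    0.0971    0.0685]
  [  0.0536    0.0834    0.1438    0.1224    0.1632    0.1460    1.1031    0.0942]
  [  0.1255    0.1038    0.1203    0.0729    0.1510    0.0507    0.0518    1.0376]
Total output x = L · d:
  x_0 = 1.0993·61 + 0.1152·33 + 0.0543·53 + 0.1218·89 + 0.1337·59 + 0.0728·57 + 0.0891·43 + 0.0718·93 = 107.1319
  x_1 = 0.0436·61 + 1.0475·33 + 0.0857·53 + 0.1093·89 + 0.1196·59 + 0.0446·57 + 0.0430·43 + 0.0809·93 = 70.4655
  x_2 = 0.0586·61 + 0.0996·33 + 1.1014·53 + 0.1504·89 + 0.1291·59 + 0.1248·57 + 0.1488·43 + 0.0464·93 = 104.0602
  x_3 = 0.1220·61 + 0.0856·33 + 0.0437·53 + 1.0723·89 + 0.0806·59 + 0.1169·57 + 0.0947·43 + 0.0784·93 = 130.8063
  x_4 = 0.1240·61 + 0.0573·33 + 0.0560·53 + 0.0542·89 + 1.1244·59 + 0.1333·57 + 0.1203·43 + 0.0699·93 = 102.8530
  x_5 = 0.0427·61 + 0.0924·33 + 0.0739·53 + 0.1197·89 + 0.0981·59 + 1.1013·57 + 0.0971·43 + 0.0685·93 = 99.3283
  x_6 = 0.0536·61 + 0.0834·33 + 0.1438·53 + 0.1224·89 + 0.1632·59 + 0.1460·57 + 1.1031·43 + 0.0942·93 = 98.6797
  x_7 = 0.1255·61 + 0.1038·33 + 0.1203·53 + 0.0729·89 + 0.1510·59 + 0.0507·57 + 0.0518·43 + 1.0376·93 = 134.4742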